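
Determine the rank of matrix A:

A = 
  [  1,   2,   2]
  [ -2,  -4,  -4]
rank(A) = 1

Row reduce:
R2 → R2 + (2)·R1
REF = 
  [  1,   2,   2]
  [  0,   0,   0]
Pivot columns: 1 → 1 pivot.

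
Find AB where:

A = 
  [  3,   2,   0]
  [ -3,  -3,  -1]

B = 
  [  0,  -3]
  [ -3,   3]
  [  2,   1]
A is 2×3 and B is 3×2, so AB is 2×2. Each entry is (row of A)·(column of B):
AB[1,1] = (3)(0) + (2)(-3) + (0)(2) = -6
AB[1,2] = (3)(-3) + (2)(3) + (0)(1) = -3
AB[2,1] = (-3)(0) + (-3)(-3) + (-1)(2) = 7
AB[2,2] = (-3)(-3) + (-3)(3) + (-1)(1) = -1

AB = 
  [ -6,  -3]
  [  7,  -1]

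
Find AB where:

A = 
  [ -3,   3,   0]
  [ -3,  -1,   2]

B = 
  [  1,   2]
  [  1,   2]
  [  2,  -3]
AB = 
  [  0,   0]
  [  0, -14]

A is 2×3 and B is 3×2, so AB is 2×2. Each entry is (row of A)·(column of B):
AB[1,1] = (-3)(1) + (3)(1) + (0)(2) = 0
AB[1,2] = (-3)(2) + (3)(2) + (0)(-3) = 0
AB[2,1] = (-3)(1) + (-1)(1) + (2)(2) = 0
AB[2,2] = (-3)(2) + (-1)(2) + (2)(-3) = -14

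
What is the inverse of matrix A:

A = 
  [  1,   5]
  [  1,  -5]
det(A) = (1)(-5) - (5)(1) = -10
For a 2×2 matrix, A⁻¹ = (1/det(A)) · [[d, -b], [-c, a]]
    = (-1/10) · [[-5, -5], [-1, 1]]

A⁻¹ = 
  [  1/2,   1/2]
  [ 1/10, -1/10]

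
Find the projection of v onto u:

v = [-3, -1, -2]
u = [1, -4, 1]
v·u = (-3)(1) + (-1)(-4) + (-2)(1) = -1
u·u = (1)² + (-4)² + (1)² = 18
proj_u(v) = (v·u / u·u) × u = (-1/18) × u

proj_u(v) = [-1/18, 2/9, -1/18]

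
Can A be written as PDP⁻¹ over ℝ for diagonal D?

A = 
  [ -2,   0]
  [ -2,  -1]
Yes

tr(A) = -3, det(A) = 2
Characteristic polynomial: λ² - tr(A)λ + det(A) = λ² + 3λ + 2
λ² + 3λ + 2 = (λ + 2)(λ + 1)
Eigenvalues: -1, -2
λ=-2: alg. mult. = 1, geom. mult. = 2 - rank(A - (-2)I) = 2 - 1 = 1
λ=-1: alg. mult. = 1, geom. mult. = 2 - rank(A - (-1)I) = 2 - 1 = 1
Sum of geometric multiplicities equals n, so A has n independent eigenvectors.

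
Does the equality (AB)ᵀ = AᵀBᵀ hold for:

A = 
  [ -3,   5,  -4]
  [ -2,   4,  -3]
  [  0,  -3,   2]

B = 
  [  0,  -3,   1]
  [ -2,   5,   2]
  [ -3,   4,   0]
No

(AB)ᵀ = 
  [  2,   1,   0]
  [ 18,  14,  -7]
  [  7,   6,  -6]

AᵀBᵀ = 
  [  6,  -4,   1]
  [-15,   4,   1]
  [ 11,  -3,   0]

The two matrices differ, so (AB)ᵀ ≠ AᵀBᵀ in general. The correct identity is (AB)ᵀ = BᵀAᵀ.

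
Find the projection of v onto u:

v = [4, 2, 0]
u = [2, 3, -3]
proj_u(v) = [14/11, 21/11, -21/11]

v·u = (4)(2) + (2)(3) + (0)(-3) = 14
u·u = (2)² + (3)² + (-3)² = 22
proj_u(v) = (v·u / u·u) × u = (14/22) × u = (7/11) × u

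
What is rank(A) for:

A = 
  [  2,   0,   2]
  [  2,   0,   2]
Row reduce:
R2 → R2 - (1)·R1
REF = 
  [  2,   0,   2]
  [  0,   0,   0]
Pivot columns: 1 → 1 pivot.

rank(A) = 1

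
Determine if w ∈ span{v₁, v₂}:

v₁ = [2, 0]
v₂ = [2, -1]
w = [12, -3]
Yes

Form the augmented matrix and row-reduce:
[v₁|v₂|w] = 
  [  2,   2,  12]
  [  0,  -1,  -3]
(already in echelon form — no row operations needed)

No row of the form [0 0 | nonzero], so the system is consistent. Back-substitution gives c₁ = 3, c₂ = 3: w = (3)·v₁ + (3)·v₂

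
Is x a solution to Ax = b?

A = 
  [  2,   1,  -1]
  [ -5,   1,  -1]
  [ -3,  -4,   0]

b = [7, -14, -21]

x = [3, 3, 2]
Yes

Ax = [7, -14, -21] = b ✓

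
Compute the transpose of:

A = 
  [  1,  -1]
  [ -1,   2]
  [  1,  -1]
Aᵀ = 
  [  1,  -1,   1]
  [ -1,   2,  -1]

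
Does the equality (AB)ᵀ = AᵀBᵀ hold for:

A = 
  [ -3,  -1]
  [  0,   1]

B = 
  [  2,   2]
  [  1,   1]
No

(AB)ᵀ = 
  [ -7,   1]
  [ -7,   1]

AᵀBᵀ = 
  [ -6,  -3]
  [  0,   0]

The two matrices differ, so (AB)ᵀ ≠ AᵀBᵀ in general. The correct identity is (AB)ᵀ = BᵀAᵀ.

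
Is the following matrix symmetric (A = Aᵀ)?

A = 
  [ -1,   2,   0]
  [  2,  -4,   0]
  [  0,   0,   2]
Yes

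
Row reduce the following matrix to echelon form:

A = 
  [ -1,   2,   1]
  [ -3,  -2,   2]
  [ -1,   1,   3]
Row operations:
R2 → R2 - (3)·R1
R3 → R3 - (1)·R1
R3 → R3 - (1/8)·R2

Resulting echelon form:
REF = 
  [  -1,    2,    1]
  [   0,   -8,   -1]
  [   0,    0, 17/8]

Rank = 3 (number of non-zero pivot rows).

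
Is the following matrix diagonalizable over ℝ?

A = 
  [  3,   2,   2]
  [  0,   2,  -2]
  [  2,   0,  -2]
No

Characteristic polynomial: det(λI - A) = λ³ - 3λ² - 8λ + 28
By the rational root theorem any rational root is an integer dividing 28; none of those is a root, so p(λ) has no rational roots and hence (being an irreducible cubic) no repeated roots.
Discriminant of the cubic: Δ = -3424
Δ < 0 ⇒ one real eigenvalue and a complex-conjugate pair: λ ≈ -2.945, 2.972 + 0.8198i, 2.972 - 0.8198i
Has complex eigenvalues (not diagonalizable over ℝ).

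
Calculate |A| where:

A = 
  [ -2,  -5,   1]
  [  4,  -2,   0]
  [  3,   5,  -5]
-94

Cofactor expansion along row 1:
det(A) = (-2)·((-2)(-5) - (0)(5)) - (-5)·((4)(-5) - (0)(3)) + (1)·((4)(5) - (-2)(3))
  = (-2)(10) - (-5)(-20) + (1)(26)
  = -94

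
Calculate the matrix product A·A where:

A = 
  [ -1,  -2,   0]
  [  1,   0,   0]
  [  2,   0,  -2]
A² = A·A:
A²[1,1] = (-1)(-1) + (-2)(1) + (0)(2) = -1
A²[1,2] = (-1)(-2) + (-2)(0) + (0)(0) = 2
A²[1,3] = (-1)(0) + (-2)(0) + (0)(-2) = 0
A²[2,1] = (1)(-1) + (0)(1) + (0)(2) = -1
A²[2,2] = (1)(-2) + (0)(0) + (0)(0) = -2
A²[2,3] = (1)(0) + (0)(0) + (0)(-2) = 0
A²[3,1] = (2)(-1) + (0)(1) + (-2)(2) = -6
A²[3,2] = (2)(-2) + (0)(0) + (-2)(0) = -4
A²[3,3] = (2)(0) + (0)(0) + (-2)(-2) = 4
A² = 
  [ -1,   2,   0]
  [ -1,  -2,   0]
  [ -6,  -4,   4]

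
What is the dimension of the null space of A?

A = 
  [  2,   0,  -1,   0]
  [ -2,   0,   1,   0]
nullity(A) = 3

Row reduce:
R2 → R2 + (1)·R1
REF = 
  [  2,   0,  -1,   0]
  [  0,   0,   0,   0]
Pivot columns: 1 → 1 pivot.
rank(A) = 1, so nullity(A) = 4 - 1 = 3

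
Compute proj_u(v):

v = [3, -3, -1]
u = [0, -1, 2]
proj_u(v) = [0, -1/5, 2/5]

v·u = (3)(0) + (-3)(-1) + (-1)(2) = 1
u·u = (0)² + (-1)² + (2)² = 5
proj_u(v) = (v·u / u·u) × u = (1/5) × u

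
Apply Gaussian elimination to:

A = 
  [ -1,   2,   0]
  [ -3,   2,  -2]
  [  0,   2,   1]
Row operations:
R2 → R2 - (3)·R1
R3 → R3 + (1/2)·R2

Resulting echelon form:
REF = 
  [ -1,   2,   0]
  [  0,  -4,  -2]
  [  0,   0,   0]

Rank = 2 (number of non-zero pivot rows).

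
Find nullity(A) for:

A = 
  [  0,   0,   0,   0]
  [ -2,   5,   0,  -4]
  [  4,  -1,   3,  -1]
nullity(A) = 2

Row reduce:
Swap R1 ↔ R2
R3 → R3 + (2)·R1
Swap R2 ↔ R3
REF = 
  [ -2,   5,   0,  -4]
  [  0,   9,   3,  -9]
  [  0,   0,   0,   0]
Pivot columns: 1, 2 → 2 pivots.
rank(A) = 2, so nullity(A) = 4 - 2 = 2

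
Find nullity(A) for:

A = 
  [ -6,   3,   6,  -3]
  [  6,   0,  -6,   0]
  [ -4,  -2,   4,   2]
nullity(A) = 2

Row reduce:
R2 → R2 + (1)·R1
R3 → R3 - (2/3)·R1
R3 → R3 + (4/3)·R2
REF = 
  [ -6,   3,   6,  -3]
  [  0,   3,   0,  -3]
  [  0,   0,   0,   0]
Pivot columns: 1, 2 → 2 pivots.
rank(A) = 2, so nullity(A) = 4 - 2 = 2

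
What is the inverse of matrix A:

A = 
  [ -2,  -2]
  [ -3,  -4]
det(A) = (-2)(-4) - (-2)(-3) = 2
For a 2×2 matrix, A⁻¹ = (1/det(A)) · [[d, -b], [-c, a]]
    = (1/2) · [[-4, 2], [3, -2]]

A⁻¹ = 
  [ -2,   1]
  [3/2,  -1]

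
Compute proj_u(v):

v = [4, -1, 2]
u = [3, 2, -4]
v·u = (4)(3) + (-1)(2) + (2)(-4) = 2
u·u = (3)² + (2)² + (-4)² = 29
proj_u(v) = (v·u / u·u) × u = (2/29) × u

proj_u(v) = [6/29, 4/29, -8/29]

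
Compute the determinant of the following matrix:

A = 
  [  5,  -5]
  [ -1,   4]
For a 2×2 matrix, det = ad - bc = (5)(4) - (-5)(-1) = 15

det(A) = 15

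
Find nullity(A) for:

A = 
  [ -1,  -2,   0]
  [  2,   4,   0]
nullity(A) = 2

Row reduce:
R2 → R2 + (2)·R1
REF = 
  [ -1,  -2,   0]
  [  0,   0,   0]
Pivot columns: 1 → 1 pivot.
rank(A) = 1, so nullity(A) = 3 - 1 = 2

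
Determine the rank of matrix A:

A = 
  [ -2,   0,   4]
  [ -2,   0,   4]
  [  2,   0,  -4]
Row reduce:
R2 → R2 - (1)·R1
R3 → R3 + (1)·R1
REF = 
  [ -2,   0,   4]
  [  0,   0,   0]
  [  0,   0,   0]
Pivot columns: 1 → 1 pivot.

rank(A) = 1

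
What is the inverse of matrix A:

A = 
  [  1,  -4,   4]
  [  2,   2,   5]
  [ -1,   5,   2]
det(A) = (1)·((2)(2) - (5)(5)) - (-4)·((2)(2) - (5)(-1)) + (4)·((2)(5) - (2)(-1))
  = (1)(-21) - (-4)(9) + (4)(12)
  = 63
det(A) = 63 ≠ 0, so A is invertible.

Cofactors Cᵢⱼ = (-1)ⁱ⁺ʲ·Mᵢⱼ:
C = 
  [-21,  -9,  12]
  [ 28,   6,  -1]
  [-28,   3,  10]

adj(A) = Cᵀ:
adj(A) = 
  [-21,  28, -28]
  [ -9,   6,   3]
  [ 12,  -1,  10]

A⁻¹ = (1/63) · adj(A):
A⁻¹ = 
  [ -1/3,   4/9,  -4/9]
  [ -1/7,  2/21,  1/21]
  [ 4/21, -1/63, 10/63]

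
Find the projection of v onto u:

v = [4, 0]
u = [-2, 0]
v·u = (4)(-2) + (0)(0) = -8
u·u = (-2)² + (0)² = 4
proj_u(v) = (v·u / u·u) × u = (-8/4) × u = (-2) × u

proj_u(v) = [4, 0]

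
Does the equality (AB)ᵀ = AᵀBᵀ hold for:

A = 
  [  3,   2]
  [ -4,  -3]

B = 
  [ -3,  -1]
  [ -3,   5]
No

(AB)ᵀ = 
  [-15,  21]
  [  7, -11]

AᵀBᵀ = 
  [ -5, -29]
  [ -3, -21]

The two matrices differ, so (AB)ᵀ ≠ AᵀBᵀ in general. The correct identity is (AB)ᵀ = BᵀAᵀ.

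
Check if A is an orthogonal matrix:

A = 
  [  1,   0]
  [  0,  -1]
Yes

AᵀA = 
  [  1,   0]
  [  0,   1]
= I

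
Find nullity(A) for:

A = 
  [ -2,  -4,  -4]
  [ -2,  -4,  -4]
nullity(A) = 2

Row reduce:
R2 → R2 - (1)·R1
REF = 
  [ -2,  -4,  -4]
  [  0,   0,   0]
Pivot columns: 1 → 1 pivot.
rank(A) = 1, so nullity(A) = 3 - 1 = 2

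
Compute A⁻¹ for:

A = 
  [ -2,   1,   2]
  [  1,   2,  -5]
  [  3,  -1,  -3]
det(A) = (-2)·((2)(-3) - (-5)(-1)) - (1)·((1)(-3) - (-5)(3)) + (2)·((1)(-1) - (2)(3))
  = (-2)(-11) - (1)(12) + (2)(-7)
  = -4
det(A) = -4 ≠ 0, so A is invertible.

Cofactors Cᵢⱼ = (-1)ⁱ⁺ʲ·Mᵢⱼ:
C = 
  [-11, -12,  -7]
  [  1,   0,   1]
  [ -9,  -8,  -5]

adj(A) = Cᵀ:
adj(A) = 
  [-11,   1,  -9]
  [-12,   0,  -8]
  [ -7,   1,  -5]

A⁻¹ = (-1/4) · adj(A):
A⁻¹ = 
  [11/4, -1/4,  9/4]
  [   3,    0,    2]
  [ 7/4, -1/4,  5/4]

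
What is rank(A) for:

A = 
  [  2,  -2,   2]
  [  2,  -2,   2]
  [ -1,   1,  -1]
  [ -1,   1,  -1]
Row reduce:
R2 → R2 - (1)·R1
R3 → R3 + (1/2)·R1
R4 → R4 + (1/2)·R1
REF = 
  [  2,  -2,   2]
  [  0,   0,   0]
  [  0,   0,   0]
  [  0,   0,   0]
Pivot columns: 1 → 1 pivot.

rank(A) = 1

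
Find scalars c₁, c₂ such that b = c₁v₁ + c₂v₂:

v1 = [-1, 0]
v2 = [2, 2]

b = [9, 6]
c1 = -3, c2 = 3

b = -3·v1 + 3·v2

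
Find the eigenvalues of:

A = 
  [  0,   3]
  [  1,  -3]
λ = (-3 + √21)/2, (-3 - √21)/2  (≈ 0.7913, -3.791)

tr(A) = -3, det(A) = -3
Characteristic polynomial: λ² - tr(A)λ + det(A) = λ² + 3λ - 3
λ² + 3λ - 3 = 0  ⇒  λ = (-3 ± √((3)² - 4·(-3)))/2 = (-3 ± √(21))/2
  = (-3 + √21)/2,  (-3 - √21)/2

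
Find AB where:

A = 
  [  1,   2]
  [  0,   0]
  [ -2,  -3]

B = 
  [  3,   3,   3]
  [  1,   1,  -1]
AB = 
  [  5,   5,   1]
  [  0,   0,   0]
  [ -9,  -9,  -3]

A is 3×2 and B is 2×3, so AB is 3×3. Each entry is (row of A)·(column of B):
AB[1,1] = (1)(3) + (2)(1) = 5
AB[1,2] = (1)(3) + (2)(1) = 5
AB[1,3] = (1)(3) + (2)(-1) = 1
AB[2,1] = (0)(3) + (0)(1) = 0
AB[2,2] = (0)(3) + (0)(1) = 0
AB[2,3] = (0)(3) + (0)(-1) = 0
AB[3,1] = (-2)(3) + (-3)(1) = -9
AB[3,2] = (-2)(3) + (-3)(1) = -9
AB[3,3] = (-2)(3) + (-3)(-1) = -3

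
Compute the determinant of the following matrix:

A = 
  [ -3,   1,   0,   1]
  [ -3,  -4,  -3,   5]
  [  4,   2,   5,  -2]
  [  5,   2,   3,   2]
273

Cofactor expansion along row 1: det(A) = a₁₁M₁₁ - a₁₂M₁₂ + a₁₃M₁₃ - a₁₄M₁₄

M₁₁ = det[[-4, -3, 5]; [2, 5, -2]; [2, 3, 2]]
  = (-4)·((5)(2) - (-2)(3)) - (-3)·((2)(2) - (-2)(2)) + (5)·((2)(3) - (5)(2))
  = (-4)(16) - (-3)(8) + (5)(-4)
  = -60
M₁₂ = det[[-3, -3, 5]; [4, 5, -2]; [5, 3, 2]]
  = (-3)·((5)(2) - (-2)(3)) - (-3)·((4)(2) - (-2)(5)) + (5)·((4)(3) - (5)(5))
  = (-3)(16) - (-3)(18) + (5)(-13)
  = -59
M₁₃ = det[[-3, -4, 5]; [4, 2, -2]; [5, 2, 2]]
  = (-3)·((2)(2) - (-2)(2)) - (-4)·((4)(2) - (-2)(5)) + (5)·((4)(2) - (2)(5))
  = (-3)(8) - (-4)(18) + (5)(-2)
  = 38
M₁₄ = det[[-3, -4, -3]; [4, 2, 5]; [5, 2, 3]]
  = (-3)·((2)(3) - (5)(2)) - (-4)·((4)(3) - (5)(5)) + (-3)·((4)(2) - (2)(5))
  = (-3)(-4) - (-4)(-13) + (-3)(-2)
  = -34

det(A) = (-3)(-60) - (1)(-59) + (0)(38) - (1)(-34) = 273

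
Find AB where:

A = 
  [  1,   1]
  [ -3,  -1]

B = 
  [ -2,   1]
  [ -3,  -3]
A is 2×2 and B is 2×2, so AB is 2×2. Each entry is (row of A)·(column of B):
AB[1,1] = (1)(-2) + (1)(-3) = -5
AB[1,2] = (1)(1) + (1)(-3) = -2
AB[2,1] = (-3)(-2) + (-1)(-3) = 9
AB[2,2] = (-3)(1) + (-1)(-3) = 0

AB = 
  [ -5,  -2]
  [  9,   0]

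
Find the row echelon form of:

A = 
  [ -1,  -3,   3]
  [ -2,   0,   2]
Row operations:
R2 → R2 - (2)·R1

Resulting echelon form:
REF = 
  [ -1,  -3,   3]
  [  0,   6,  -4]

Rank = 2 (number of non-zero pivot rows).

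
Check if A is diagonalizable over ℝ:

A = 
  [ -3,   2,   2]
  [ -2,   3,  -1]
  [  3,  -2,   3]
Yes

Characteristic polynomial: det(λI - A) = λ³ - 3λ² - 13λ + 25
By the rational root theorem any rational root is an integer dividing 25; none of those is a root, so p(λ) has no rational roots and hence (being an irreducible cubic) no repeated roots.
Discriminant of the cubic: Δ = 13684
Δ > 0 ⇒ three distinct real eigenvalues: λ ≈ -3.282, 1.641, 4.64
Three distinct real eigenvalues, so A has 3 independent eigenvectors.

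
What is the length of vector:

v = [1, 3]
3.162

||v||₂ = √((1)² + (3)²) = √10 = 3.162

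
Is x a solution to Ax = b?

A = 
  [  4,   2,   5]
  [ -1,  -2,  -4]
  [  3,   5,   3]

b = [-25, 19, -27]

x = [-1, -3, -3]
Yes

Ax = [-25, 19, -27] = b ✓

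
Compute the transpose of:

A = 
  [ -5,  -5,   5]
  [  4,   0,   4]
Aᵀ = 
  [ -5,   4]
  [ -5,   0]
  [  5,   4]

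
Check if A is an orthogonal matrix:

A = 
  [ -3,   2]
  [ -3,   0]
No

AᵀA = 
  [ 18,  -6]
  [ -6,   4]
≠ I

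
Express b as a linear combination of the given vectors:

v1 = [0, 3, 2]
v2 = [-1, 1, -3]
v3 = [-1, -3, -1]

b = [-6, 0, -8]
c1 = 2, c2 = 3, c3 = 3

b = 2·v1 + 3·v2 + 3·v3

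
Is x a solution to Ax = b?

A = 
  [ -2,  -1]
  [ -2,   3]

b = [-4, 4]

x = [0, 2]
No

Ax = [-2, 6] ≠ b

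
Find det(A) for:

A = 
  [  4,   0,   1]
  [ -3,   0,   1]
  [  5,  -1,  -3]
Cofactor expansion along row 1:
det(A) = (4)·((0)(-3) - (1)(-1)) - (0)·((-3)(-3) - (1)(5)) + (1)·((-3)(-1) - (0)(5))
  = (4)(1) - (0)(4) + (1)(3)
  = 7

det(A) = 7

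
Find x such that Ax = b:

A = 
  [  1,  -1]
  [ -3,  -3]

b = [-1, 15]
x = [-3, -2]

Row reduce the augmented matrix [A|b]:
R2 → R2 + (3)·R1
REF = 
  [  1,  -1,  -1]
  [  0,  -6,  12]

Back-substitution:
x₂ = 12 / (-6) = -2
x₁ = (-1 - (-1)(-2)) / 1 = -3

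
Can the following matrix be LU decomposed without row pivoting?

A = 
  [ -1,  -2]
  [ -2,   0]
Yes.
A[1,1] = -1 ≠ 0, so Gaussian elimination proceeds without a row swap: multiplier ℓ₂₁ = (-2)/(-1) = 2, and U[2,2] = 0 - (2)(-2) = 4.
L = 
  [  1,   0]
  [  2,   1]
U = 
  [ -1,  -2]
  [  0,   4]
Check row 2 of LU: [(2)(-1), (2)(-2) + 4] = [-2, 0] = row 2 of A ✓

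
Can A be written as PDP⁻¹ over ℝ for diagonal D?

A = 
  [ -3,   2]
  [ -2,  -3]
No

tr(A) = -6, det(A) = 13
Characteristic polynomial: λ² - tr(A)λ + det(A) = λ² + 6λ + 13
λ² + 6λ + 13 = 0  ⇒  λ = (-6 ± √((6)² - 4·(13)))/2 = (-6 ± √(-16))/2
  = -3 + 2i,  -3 - 2i
Eigenvalues: -3 + 2i, -3 - 2i  (≈ -3 + 2i, -3 - 2i)
Has complex eigenvalues (not diagonalizable over ℝ).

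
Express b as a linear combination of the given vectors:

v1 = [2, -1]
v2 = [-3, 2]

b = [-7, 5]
c1 = 1, c2 = 3

b = 1·v1 + 3·v2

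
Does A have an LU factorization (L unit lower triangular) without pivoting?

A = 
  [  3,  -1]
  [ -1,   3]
Yes.
A[1,1] = 3 ≠ 0, so Gaussian elimination proceeds without a row swap: multiplier ℓ₂₁ = (-1)/(3) = -1/3, and U[2,2] = 3 - (-1/3)(-1) = 8/3.
L = 
  [   1,    0]
  [-1/3,    1]
U = 
  [  3,  -1]
  [  0, 8/3]
Check row 2 of LU: [(-1/3)(3), (-1/3)(-1) + (8/3)] = [-1, 3] = row 2 of A ✓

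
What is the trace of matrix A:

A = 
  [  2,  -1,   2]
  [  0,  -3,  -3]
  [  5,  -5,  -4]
-5

tr(A) = 2 + -3 + -4 = -5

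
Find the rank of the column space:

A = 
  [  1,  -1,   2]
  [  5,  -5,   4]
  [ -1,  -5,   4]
Row reduce:
R2 → R2 - (5)·R1
R3 → R3 + (1)·R1
Swap R2 ↔ R3
REF = 
  [  1,  -1,   2]
  [  0,  -6,   6]
  [  0,   0,  -6]
Pivot columns: 1, 2, 3 → 3 pivots.
dim(Col(A)) = number of pivot columns = 3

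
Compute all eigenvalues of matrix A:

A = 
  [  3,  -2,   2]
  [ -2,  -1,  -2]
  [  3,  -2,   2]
Characteristic polynomial: det(λI - A) = λ³ - 4λ² - 13λ
The constant term is 0, so λ = 0 is a root: p(λ) = λ(λ² - 4λ - 13)
λ² - 4λ - 13 = 0  ⇒  λ = (4 ± √((-4)² - 4·(-13)))/2 = (4 ± √(68))/2
  = 2 + √17,  2 - √17

λ = 0, 2 + √17, 2 - √17  (≈ 0, 6.123, -2.123)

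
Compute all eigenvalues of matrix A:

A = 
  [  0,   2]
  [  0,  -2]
λ = 0, -2

tr(A) = -2, det(A) = 0
Characteristic polynomial: λ² - tr(A)λ + det(A) = λ² + 2λ
λ² + 2λ = λ(λ + 2)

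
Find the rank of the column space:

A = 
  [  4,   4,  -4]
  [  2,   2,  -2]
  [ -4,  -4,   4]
dim(Col(A)) = 1

Row reduce:
R2 → R2 - (1/2)·R1
R3 → R3 + (1)·R1
REF = 
  [  4,   4,  -4]
  [  0,   0,   0]
  [  0,   0,   0]
Pivot columns: 1 → 1 pivot.
dim(Col(A)) = number of pivot columns = 1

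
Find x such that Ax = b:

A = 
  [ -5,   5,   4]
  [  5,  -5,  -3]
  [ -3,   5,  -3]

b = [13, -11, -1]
x = [0, 1, 2]

Row reduce the augmented matrix [A|b]:
R2 → R2 + (1)·R1
R3 → R3 - (3/5)·R1
Swap R2 ↔ R3
REF = 
  [   -5,     5,     4,    13]
  [    0,     2, -27/5, -44/5]
  [    0,     0,     1,     2]

Back-substitution:
x₃ = 2 / 1 = 2
x₂ = (-44/5 - (-27/5)(2)) / 2 = 1
x₁ = (13 - (5)(1) - (4)(2)) / (-5) = 0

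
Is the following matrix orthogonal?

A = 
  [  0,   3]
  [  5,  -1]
No

AᵀA = 
  [ 25,  -5]
  [ -5,  10]
≠ I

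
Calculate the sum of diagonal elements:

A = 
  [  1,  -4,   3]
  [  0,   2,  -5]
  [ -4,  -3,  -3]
0

tr(A) = 1 + 2 + -3 = 0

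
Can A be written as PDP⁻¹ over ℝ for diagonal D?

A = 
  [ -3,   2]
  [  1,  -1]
Yes

tr(A) = -4, det(A) = 1
Characteristic polynomial: λ² - tr(A)λ + det(A) = λ² + 4λ + 1
λ² + 4λ + 1 = 0  ⇒  λ = (-4 ± √((4)² - 4·(1)))/2 = (-4 ± √(12))/2
  = -2 + √3,  -2 - √3
Eigenvalues: -2 + √3, -2 - √3  (≈ -0.2679, -3.732)
The two irrational eigenvalues are distinct (simple), so each has alg. mult. = geom. mult. = 1.
Sum of geometric multiplicities equals n, so A has n independent eigenvectors.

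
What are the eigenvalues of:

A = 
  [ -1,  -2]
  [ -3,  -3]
tr(A) = -4, det(A) = -3
Characteristic polynomial: λ² - tr(A)λ + det(A) = λ² + 4λ - 3
λ² + 4λ - 3 = 0  ⇒  λ = (-4 ± √((4)² - 4·(-3)))/2 = (-4 ± √(28))/2
  = -2 + √7,  -2 - √7

λ = -2 + √7, -2 - √7  (≈ 0.6458, -4.646)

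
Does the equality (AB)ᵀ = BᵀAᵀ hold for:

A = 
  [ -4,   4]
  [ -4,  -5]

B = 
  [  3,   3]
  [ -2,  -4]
Yes

(AB)ᵀ = 
  [-20,  -2]
  [-28,   8]

BᵀAᵀ = 
  [-20,  -2]
  [-28,   8]

Both sides are equal — this is the standard identity (AB)ᵀ = BᵀAᵀ, which holds for all A, B.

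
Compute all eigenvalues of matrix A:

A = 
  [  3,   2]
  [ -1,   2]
λ = (5 + i√7)/2, (5 - i√7)/2  (≈ 2.5 + 1.323i, 2.5 - 1.323i)

tr(A) = 5, det(A) = 8
Characteristic polynomial: λ² - tr(A)λ + det(A) = λ² - 5λ + 8
λ² - 5λ + 8 = 0  ⇒  λ = (5 ± √((-5)² - 4·(8)))/2 = (5 ± √(-7))/2
  = (5 + i√7)/2,  (5 - i√7)/2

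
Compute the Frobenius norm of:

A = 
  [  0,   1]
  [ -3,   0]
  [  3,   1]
||A||_F = 4.472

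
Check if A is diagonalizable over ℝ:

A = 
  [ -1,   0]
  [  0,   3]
Yes

tr(A) = 2, det(A) = -3
Characteristic polynomial: λ² - tr(A)λ + det(A) = λ² - 2λ - 3
λ² - 2λ - 3 = (λ + 1)(λ - 3)
Eigenvalues: 3, -1
λ=-1: alg. mult. = 1, geom. mult. = 2 - rank(A - (-1)I) = 2 - 1 = 1
λ=3: alg. mult. = 1, geom. mult. = 2 - rank(A - (3)I) = 2 - 1 = 1
Sum of geometric multiplicities equals n, so A has n independent eigenvectors.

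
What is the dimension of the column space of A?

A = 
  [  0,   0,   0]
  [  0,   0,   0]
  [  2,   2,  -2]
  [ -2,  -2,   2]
Row reduce:
Swap R1 ↔ R3
R4 → R4 + (1)·R1
REF = 
  [  2,   2,  -2]
  [  0,   0,   0]
  [  0,   0,   0]
  [  0,   0,   0]
Pivot columns: 1 → 1 pivot.
dim(Col(A)) = number of pivot columns = 1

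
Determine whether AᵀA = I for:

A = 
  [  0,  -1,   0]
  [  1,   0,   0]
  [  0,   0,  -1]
Yes

AᵀA = 
  [  1,   0,   0]
  [  0,   1,   0]
  [  0,   0,   1]
= I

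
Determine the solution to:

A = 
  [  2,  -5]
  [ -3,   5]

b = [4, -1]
x = [-3, -2]

Row reduce the augmented matrix [A|b]:
R2 → R2 + (3/2)·R1
REF = 
  [   2,   -5,    4]
  [   0, -5/2,    5]

Back-substitution:
x₂ = 5 / (-5/2) = -2
x₁ = (4 - (-5)(-2)) / 2 = -3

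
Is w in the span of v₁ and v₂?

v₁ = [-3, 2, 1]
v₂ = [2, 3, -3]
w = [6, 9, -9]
Yes

Form the augmented matrix and row-reduce:
[v₁|v₂|w] = 
  [ -3,   2,   6]
  [  2,   3,   9]
  [  1,  -3,  -9]
R2 → R2 + (2/3)·R1
R3 → R3 + (1/3)·R1
R3 → R3 + (7/13)·R2
REF = 
  [  -3,    2,    6]
  [   0, 13/3,   13]
  [   0,    0,    0]

No row of the form [0 0 | nonzero], so the system is consistent. Back-substitution gives c₁ = 0, c₂ = 3: w = (0)·v₁ + (3)·v₂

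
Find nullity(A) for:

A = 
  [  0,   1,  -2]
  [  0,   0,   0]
nullity(A) = 2

Row reduce:
(no row operations needed)
REF = 
  [  0,   1,  -2]
  [  0,   0,   0]
Pivot columns: 2 → 1 pivot.
rank(A) = 1, so nullity(A) = 3 - 1 = 2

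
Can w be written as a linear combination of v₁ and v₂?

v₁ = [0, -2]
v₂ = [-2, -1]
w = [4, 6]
Yes

Form the augmented matrix and row-reduce:
[v₁|v₂|w] = 
  [  0,  -2,   4]
  [ -2,  -1,   6]
Swap R1 ↔ R2
REF = 
  [ -2,  -1,   6]
  [  0,  -2,   4]

No row of the form [0 0 | nonzero], so the system is consistent. Back-substitution gives c₁ = -2, c₂ = -2: w = (-2)·v₁ + (-2)·v₂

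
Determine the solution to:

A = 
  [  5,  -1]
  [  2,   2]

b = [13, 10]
Row reduce the augmented matrix [A|b]:
R2 → R2 - (2/5)·R1
REF = 
  [   5,   -1,   13]
  [   0, 12/5, 24/5]

Back-substitution:
x₂ = (24/5) / (12/5) = 2
x₁ = (13 - (-1)(2)) / 5 = 3

x = [3, 2]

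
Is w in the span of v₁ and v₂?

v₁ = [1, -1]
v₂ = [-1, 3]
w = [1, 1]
Yes

Form the augmented matrix and row-reduce:
[v₁|v₂|w] = 
  [  1,  -1,   1]
  [ -1,   3,   1]
R2 → R2 + (1)·R1
REF = 
  [  1,  -1,   1]
  [  0,   2,   2]

No row of the form [0 0 | nonzero], so the system is consistent. Back-substitution gives c₁ = 2, c₂ = 1: w = (2)·v₁ + (1)·v₂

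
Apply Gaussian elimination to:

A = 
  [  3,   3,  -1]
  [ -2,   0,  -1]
Row operations:
R2 → R2 + (2/3)·R1

Resulting echelon form:
REF = 
  [   3,    3,   -1]
  [   0,    2, -5/3]

Rank = 2 (number of non-zero pivot rows).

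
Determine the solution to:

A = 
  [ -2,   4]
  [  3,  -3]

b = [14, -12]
x = [-1, 3]

Row reduce the augmented matrix [A|b]:
R2 → R2 + (3/2)·R1
REF = 
  [ -2,   4,  14]
  [  0,   3,   9]

Back-substitution:
x₂ = 9 / 3 = 3
x₁ = (14 - (4)(3)) / (-2) = -1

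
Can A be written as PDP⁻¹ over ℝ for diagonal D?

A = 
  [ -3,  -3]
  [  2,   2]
Yes

tr(A) = -1, det(A) = 0
Characteristic polynomial: λ² - tr(A)λ + det(A) = λ² + λ
λ² + λ = λ(λ + 1)
Eigenvalues: 0, -1
λ=-1: alg. mult. = 1, geom. mult. = 2 - rank(A - (-1)I) = 2 - 1 = 1
λ=0: alg. mult. = 1, geom. mult. = 2 - rank(A - (0)I) = 2 - 1 = 1
Sum of geometric multiplicities equals n, so A has n independent eigenvectors.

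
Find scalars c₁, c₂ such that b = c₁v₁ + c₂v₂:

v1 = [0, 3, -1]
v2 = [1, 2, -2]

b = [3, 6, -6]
c1 = 0, c2 = 3

b = 0·v1 + 3·v2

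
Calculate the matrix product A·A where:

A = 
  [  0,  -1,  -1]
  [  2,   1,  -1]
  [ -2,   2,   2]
A² = A·A:
A²[1,1] = (0)(0) + (-1)(2) + (-1)(-2) = 0
A²[1,2] = (0)(-1) + (-1)(1) + (-1)(2) = -3
A²[1,3] = (0)(-1) + (-1)(-1) + (-1)(2) = -1
A²[2,1] = (2)(0) + (1)(2) + (-1)(-2) = 4
A²[2,2] = (2)(-1) + (1)(1) + (-1)(2) = -3
A²[2,3] = (2)(-1) + (1)(-1) + (-1)(2) = -5
A²[3,1] = (-2)(0) + (2)(2) + (2)(-2) = 0
A²[3,2] = (-2)(-1) + (2)(1) + (2)(2) = 8
A²[3,3] = (-2)(-1) + (2)(-1) + (2)(2) = 4
A² = 
  [  0,  -3,  -1]
  [  4,  -3,  -5]
  [  0,   8,   4]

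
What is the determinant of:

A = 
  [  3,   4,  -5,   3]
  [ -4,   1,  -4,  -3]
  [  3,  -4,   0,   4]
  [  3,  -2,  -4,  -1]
Cofactor expansion along row 1: det(A) = a₁₁M₁₁ - a₁₂M₁₂ + a₁₃M₁₃ - a₁₄M₁₄

M₁₁ = det[[1, -4, -3]; [-4, 0, 4]; [-2, -4, -1]]
  = (1)·((0)(-1) - (4)(-4)) - (-4)·((-4)(-1) - (4)(-2)) + (-3)·((-4)(-4) - (0)(-2))
  = (1)(16) - (-4)(12) + (-3)(16)
  = 16
M₁₂ = det[[-4, -4, -3]; [3, 0, 4]; [3, -4, -1]]
  = (-4)·((0)(-1) - (4)(-4)) - (-4)·((3)(-1) - (4)(3)) + (-3)·((3)(-4) - (0)(3))
  = (-4)(16) - (-4)(-15) + (-3)(-12)
  = -88
M₁₃ = det[[-4, 1, -3]; [3, -4, 4]; [3, -2, -1]]
  = (-4)·((-4)(-1) - (4)(-2)) - (1)·((3)(-1) - (4)(3)) + (-3)·((3)(-2) - (-4)(3))
  = (-4)(12) - (1)(-15) + (-3)(6)
  = -51
M₁₄ = det[[-4, 1, -4]; [3, -4, 0]; [3, -2, -4]]
  = (-4)·((-4)(-4) - (0)(-2)) - (1)·((3)(-4) - (0)(3)) + (-4)·((3)(-2) - (-4)(3))
  = (-4)(16) - (1)(-12) + (-4)(6)
  = -76

det(A) = (3)(16) - (4)(-88) + (-5)(-51) - (3)(-76) = 883

det(A) = 883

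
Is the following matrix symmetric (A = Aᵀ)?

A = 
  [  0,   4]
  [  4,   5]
Yes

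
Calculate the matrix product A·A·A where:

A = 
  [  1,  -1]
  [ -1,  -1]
A^3 = 
  [  2,  -2]
  [ -2,  -2]

A² = A·A:
A²[1,1] = (1)(1) + (-1)(-1) = 2
A²[1,2] = (1)(-1) + (-1)(-1) = 0
A²[2,1] = (-1)(1) + (-1)(-1) = 0
A²[2,2] = (-1)(-1) + (-1)(-1) = 2
A² = 
  [  2,   0]
  [  0,   2]

A^3 = A^2·A:
A^3[1,1] = (2)(1) + (0)(-1) = 2
A^3[1,2] = (2)(-1) + (0)(-1) = -2
A^3[2,1] = (0)(1) + (2)(-1) = -2
A^3[2,2] = (0)(-1) + (2)(-1) = -2
A^3 = 
  [  2,  -2]
  [ -2,  -2]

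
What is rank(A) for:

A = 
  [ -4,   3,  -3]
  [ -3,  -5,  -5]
Row reduce:
R2 → R2 - (3/4)·R1
REF = 
  [   -4,     3,    -3]
  [    0, -29/4, -11/4]
Pivot columns: 1, 2 → 2 pivots.

rank(A) = 2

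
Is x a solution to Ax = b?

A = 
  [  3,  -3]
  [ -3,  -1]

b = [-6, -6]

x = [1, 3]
Yes

Ax = [-6, -6] = b ✓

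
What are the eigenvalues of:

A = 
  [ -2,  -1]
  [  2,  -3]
tr(A) = -5, det(A) = 8
Characteristic polynomial: λ² - tr(A)λ + det(A) = λ² + 5λ + 8
λ² + 5λ + 8 = 0  ⇒  λ = (-5 ± √((5)² - 4·(8)))/2 = (-5 ± √(-7))/2
  = (-5 + i√7)/2,  (-5 - i√7)/2

λ = (-5 + i√7)/2, (-5 - i√7)/2  (≈ -2.5 + 1.323i, -2.5 - 1.323i)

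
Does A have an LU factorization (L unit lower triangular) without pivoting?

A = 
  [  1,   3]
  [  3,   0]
Yes.
A[1,1] = 1 ≠ 0, so Gaussian elimination proceeds without a row swap: multiplier ℓ₂₁ = (3)/(1) = 3, and U[2,2] = 0 - (3)(3) = -9.
L = 
  [  1,   0]
  [  3,   1]
U = 
  [  1,   3]
  [  0,  -9]
Check row 2 of LU: [(3)(1), (3)(3) + (-9)] = [3, 0] = row 2 of A ✓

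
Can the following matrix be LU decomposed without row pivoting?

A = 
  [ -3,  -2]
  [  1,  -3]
Yes.
A[1,1] = -3 ≠ 0, so Gaussian elimination proceeds without a row swap: multiplier ℓ₂₁ = (1)/(-3) = -1/3, and U[2,2] = -3 - (-1/3)(-2) = -11/3.
L = 
  [   1,    0]
  [-1/3,    1]
U = 
  [   -3,    -2]
  [    0, -11/3]
Check row 2 of LU: [(-1/3)(-3), (-1/3)(-2) + (-11/3)] = [1, -3] = row 2 of A ✓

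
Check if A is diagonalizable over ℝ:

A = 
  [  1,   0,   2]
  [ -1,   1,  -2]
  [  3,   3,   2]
No

Characteristic polynomial: det(λI - A) = λ³ - 4λ² + 5λ + 4
By the rational root theorem any rational root is an integer dividing 4; none of those is a root, so p(λ) has no rational roots and hence (being an irreducible cubic) no repeated roots.
Discriminant of the cubic: Δ = -948
Δ < 0 ⇒ one real eigenvalue and a complex-conjugate pair: λ ≈ 2.269 + 1.514i, 2.269 - 1.514i, -0.5377
Has complex eigenvalues (not diagonalizable over ℝ).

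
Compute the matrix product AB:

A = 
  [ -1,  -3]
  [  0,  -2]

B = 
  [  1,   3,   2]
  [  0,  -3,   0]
A is 2×2 and B is 2×3, so AB is 2×3. Each entry is (row of A)·(column of B):
AB[1,1] = (-1)(1) + (-3)(0) = -1
AB[1,2] = (-1)(3) + (-3)(-3) = 6
AB[1,3] = (-1)(2) + (-3)(0) = -2
AB[2,1] = (0)(1) + (-2)(0) = 0
AB[2,2] = (0)(3) + (-2)(-3) = 6
AB[2,3] = (0)(2) + (-2)(0) = 0

AB = 
  [ -1,   6,  -2]
  [  0,   6,   0]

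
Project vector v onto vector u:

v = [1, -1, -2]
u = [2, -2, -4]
proj_u(v) = [1, -1, -2]

v·u = (1)(2) + (-1)(-2) + (-2)(-4) = 12
u·u = (2)² + (-2)² + (-4)² = 24
proj_u(v) = (v·u / u·u) × u = (12/24) × u = (1/2) × u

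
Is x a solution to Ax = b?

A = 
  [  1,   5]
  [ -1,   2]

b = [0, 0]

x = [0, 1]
No

Ax = [5, 2] ≠ b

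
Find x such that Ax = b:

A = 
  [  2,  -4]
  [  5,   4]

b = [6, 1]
Row reduce the augmented matrix [A|b]:
R2 → R2 - (5/2)·R1
REF = 
  [  2,  -4,   6]
  [  0,  14, -14]

Back-substitution:
x₂ = (-14) / 14 = -1
x₁ = (6 - (-4)(-1)) / 2 = 1

x = [1, -1]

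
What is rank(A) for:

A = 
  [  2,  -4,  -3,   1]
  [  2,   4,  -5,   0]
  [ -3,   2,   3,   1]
rank(A) = 3

Row reduce:
R2 → R2 - (1)·R1
R3 → R3 + (3/2)·R1
R3 → R3 + (1/2)·R2
REF = 
  [   2,   -4,   -3,    1]
  [   0,    8,   -2,   -1]
  [   0,    0, -5/2,    2]
Pivot columns: 1, 2, 3 → 3 pivots.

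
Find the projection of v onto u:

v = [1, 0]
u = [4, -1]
proj_u(v) = [16/17, -4/17]

v·u = (1)(4) + (0)(-1) = 4
u·u = (4)² + (-1)² = 17
proj_u(v) = (v·u / u·u) × u = (4/17) × u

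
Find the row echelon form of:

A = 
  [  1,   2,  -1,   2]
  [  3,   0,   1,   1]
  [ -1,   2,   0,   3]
Row operations:
R2 → R2 - (3)·R1
R3 → R3 + (1)·R1
R3 → R3 + (2/3)·R2

Resulting echelon form:
REF = 
  [  1,   2,  -1,   2]
  [  0,  -6,   4,  -5]
  [  0,   0, 5/3, 5/3]

Rank = 3 (number of non-zero pivot rows).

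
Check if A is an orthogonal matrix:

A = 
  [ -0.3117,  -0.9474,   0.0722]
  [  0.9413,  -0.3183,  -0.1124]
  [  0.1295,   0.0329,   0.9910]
Yes

AᵀA = 
  [  1,  -0.0001,   0]
  [ -0.0001,   1,   0]
  [  0,   0,   0.9999]
≈ I (equal to I up to the 4-dp rounding of the entries)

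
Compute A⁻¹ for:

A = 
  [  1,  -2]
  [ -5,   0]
det(A) = (1)(0) - (-2)(-5) = -10
For a 2×2 matrix, A⁻¹ = (1/det(A)) · [[d, -b], [-c, a]]
    = (-1/10) · [[0, 2], [5, 1]]

A⁻¹ = 
  [    0,  -1/5]
  [ -1/2, -1/10]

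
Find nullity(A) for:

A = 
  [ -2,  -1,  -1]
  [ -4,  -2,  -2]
nullity(A) = 2

Row reduce:
R2 → R2 - (2)·R1
REF = 
  [ -2,  -1,  -1]
  [  0,   0,   0]
Pivot columns: 1 → 1 pivot.
rank(A) = 1, so nullity(A) = 3 - 1 = 2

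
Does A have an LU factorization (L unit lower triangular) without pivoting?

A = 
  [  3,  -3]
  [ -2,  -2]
Yes.
A[1,1] = 3 ≠ 0, so Gaussian elimination proceeds without a row swap: multiplier ℓ₂₁ = (-2)/(3) = -2/3, and U[2,2] = -2 - (-2/3)(-3) = -4.
L = 
  [   1,    0]
  [-2/3,    1]
U = 
  [  3,  -3]
  [  0,  -4]
Check row 2 of LU: [(-2/3)(3), (-2/3)(-3) + (-4)] = [-2, -2] = row 2 of A ✓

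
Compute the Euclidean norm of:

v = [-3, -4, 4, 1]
6.481

||v||₂ = √((-3)² + (-4)² + (4)² + (1)²) = √42 = 6.481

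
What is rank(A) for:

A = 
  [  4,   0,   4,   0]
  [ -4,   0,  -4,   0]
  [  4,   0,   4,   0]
rank(A) = 1

Row reduce:
R2 → R2 + (1)·R1
R3 → R3 - (1)·R1
REF = 
  [  4,   0,   4,   0]
  [  0,   0,   0,   0]
  [  0,   0,   0,   0]
Pivot columns: 1 → 1 pivot.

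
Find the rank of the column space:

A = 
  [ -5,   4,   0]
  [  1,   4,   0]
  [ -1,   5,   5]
dim(Col(A)) = 3

Row reduce:
R2 → R2 + (1/5)·R1
R3 → R3 - (1/5)·R1
R3 → R3 - (7/8)·R2
REF = 
  [  -5,    4,    0]
  [   0, 24/5,    0]
  [   0,    0,    5]
Pivot columns: 1, 2, 3 → 3 pivots.
dim(Col(A)) = number of pivot columns = 3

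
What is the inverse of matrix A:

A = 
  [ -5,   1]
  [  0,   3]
det(A) = (-5)(3) - (1)(0) = -15
For a 2×2 matrix, A⁻¹ = (1/det(A)) · [[d, -b], [-c, a]]
    = (-1/15) · [[3, -1], [0, -5]]

A⁻¹ = 
  [-1/5, 1/15]
  [   0,  1/3]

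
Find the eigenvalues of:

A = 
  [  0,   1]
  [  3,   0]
tr(A) = 0, det(A) = -3
Characteristic polynomial: λ² - tr(A)λ + det(A) = λ² - 3
λ² - 3 = 0  ⇒  λ = (0 ± √((0)² - 4·(-3)))/2 = (0 ± √(12))/2
  = √3,  -√3

λ = √3, -√3  (≈ 1.732, -1.732)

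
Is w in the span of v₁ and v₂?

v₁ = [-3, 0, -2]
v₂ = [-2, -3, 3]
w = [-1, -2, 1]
No

Form the augmented matrix and row-reduce:
[v₁|v₂|w] = 
  [ -3,  -2,  -1]
  [  0,  -3,  -2]
  [ -2,   3,   1]
R3 → R3 - (2/3)·R1
R3 → R3 + (13/9)·R2
REF = 
  [   -3,    -2,    -1]
  [    0,    -3,    -2]
  [    0,     0, -11/9]

Row 3 reads [0 0 | -11/9], i.e. 0 = -11/9, so the system is inconsistent and w ∉ span{v₁, v₂}.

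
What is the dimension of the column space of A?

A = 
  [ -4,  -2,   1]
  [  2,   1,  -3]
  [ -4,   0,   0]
Row reduce:
R2 → R2 + (1/2)·R1
R3 → R3 - (1)·R1
Swap R2 ↔ R3
REF = 
  [  -4,   -2,    1]
  [   0,    2,   -1]
  [   0,    0, -5/2]
Pivot columns: 1, 2, 3 → 3 pivots.
dim(Col(A)) = number of pivot columns = 3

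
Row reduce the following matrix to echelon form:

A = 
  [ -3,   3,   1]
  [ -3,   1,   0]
Row operations:
R2 → R2 - (1)·R1

Resulting echelon form:
REF = 
  [ -3,   3,   1]
  [  0,  -2,  -1]

Rank = 2 (number of non-zero pivot rows).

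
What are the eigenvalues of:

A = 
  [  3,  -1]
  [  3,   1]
tr(A) = 4, det(A) = 6
Characteristic polynomial: λ² - tr(A)λ + det(A) = λ² - 4λ + 6
λ² - 4λ + 6 = 0  ⇒  λ = (4 ± √((-4)² - 4·(6)))/2 = (4 ± √(-8))/2
  = 2 + i√2,  2 - i√2

λ = 2 + i√2, 2 - i√2  (≈ 2 + 1.414i, 2 - 1.414i)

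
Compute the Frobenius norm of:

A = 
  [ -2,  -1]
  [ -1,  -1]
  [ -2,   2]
||A||_F = 3.873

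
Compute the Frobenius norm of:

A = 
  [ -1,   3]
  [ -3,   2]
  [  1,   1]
||A||_F = 5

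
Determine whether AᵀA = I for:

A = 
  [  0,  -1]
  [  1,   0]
Yes

AᵀA = 
  [  1,   0]
  [  0,   1]
= I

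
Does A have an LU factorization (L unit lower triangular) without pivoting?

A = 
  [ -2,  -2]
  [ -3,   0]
Yes.
A[1,1] = -2 ≠ 0, so Gaussian elimination proceeds without a row swap: multiplier ℓ₂₁ = (-3)/(-2) = 3/2, and U[2,2] = 0 - (3/2)(-2) = 3.
L = 
  [  1,   0]
  [3/2,   1]
U = 
  [ -2,  -2]
  [  0,   3]
Check row 2 of LU: [(3/2)(-2), (3/2)(-2) + 3] = [-3, 0] = row 2 of A ✓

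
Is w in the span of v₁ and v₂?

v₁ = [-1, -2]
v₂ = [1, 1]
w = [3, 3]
Yes

Form the augmented matrix and row-reduce:
[v₁|v₂|w] = 
  [ -1,   1,   3]
  [ -2,   1,   3]
R2 → R2 - (2)·R1
REF = 
  [ -1,   1,   3]
  [  0,  -1,  -3]

No row of the form [0 0 | nonzero], so the system is consistent. Back-substitution gives c₁ = 0, c₂ = 3: w = (0)·v₁ + (3)·v₂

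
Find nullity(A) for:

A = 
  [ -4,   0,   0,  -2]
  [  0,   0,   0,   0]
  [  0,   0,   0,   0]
nullity(A) = 3

Row reduce:
(no row operations needed)
REF = 
  [ -4,   0,   0,  -2]
  [  0,   0,   0,   0]
  [  0,   0,   0,   0]
Pivot columns: 1 → 1 pivot.
rank(A) = 1, so nullity(A) = 4 - 1 = 3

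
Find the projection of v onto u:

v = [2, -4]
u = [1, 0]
v·u = (2)(1) + (-4)(0) = 2
u·u = (1)² + (0)² = 1
proj_u(v) = (v·u / u·u) × u = (2/1) × u = (2) × u

proj_u(v) = [2, 0]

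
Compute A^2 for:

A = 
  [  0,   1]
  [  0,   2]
A² = A·A:
A²[1,1] = (0)(0) + (1)(0) = 0
A²[1,2] = (0)(1) + (1)(2) = 2
A²[2,1] = (0)(0) + (2)(0) = 0
A²[2,2] = (0)(1) + (2)(2) = 4
A² = 
  [  0,   2]
  [  0,   4]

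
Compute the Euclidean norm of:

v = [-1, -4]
4.123

||v||₂ = √((-1)² + (-4)²) = √17 = 4.123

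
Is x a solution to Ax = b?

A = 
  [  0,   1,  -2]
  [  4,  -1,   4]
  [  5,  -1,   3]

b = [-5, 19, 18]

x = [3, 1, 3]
No

Ax = [-5, 23, 23] ≠ b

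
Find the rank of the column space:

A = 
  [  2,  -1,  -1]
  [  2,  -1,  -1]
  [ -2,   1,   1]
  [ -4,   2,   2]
dim(Col(A)) = 1

Row reduce:
R2 → R2 - (1)·R1
R3 → R3 + (1)·R1
R4 → R4 + (2)·R1
REF = 
  [  2,  -1,  -1]
  [  0,   0,   0]
  [  0,   0,   0]
  [  0,   0,   0]
Pivot columns: 1 → 1 pivot.
dim(Col(A)) = number of pivot columns = 1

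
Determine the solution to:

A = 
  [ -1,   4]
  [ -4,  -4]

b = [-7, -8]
x = [3, -1]

Row reduce the augmented matrix [A|b]:
R2 → R2 - (4)·R1
REF = 
  [ -1,   4,  -7]
  [  0, -20,  20]

Back-substitution:
x₂ = 20 / (-20) = -1
x₁ = (-7 - (4)(-1)) / (-1) = 3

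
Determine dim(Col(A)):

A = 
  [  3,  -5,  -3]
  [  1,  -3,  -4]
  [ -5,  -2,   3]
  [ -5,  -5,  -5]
dim(Col(A)) = 3

Row reduce:
R2 → R2 - (1/3)·R1
R3 → R3 + (5/3)·R1
R4 → R4 + (5/3)·R1
R3 → R3 - (31/4)·R2
R4 → R4 - (10)·R2
R4 → R4 - (16/17)·R3
REF = 
  [   3,   -5,   -3]
  [   0, -4/3,   -3]
  [   0,    0, 85/4]
  [   0,    0,    0]
Pivot columns: 1, 2, 3 → 3 pivots.
dim(Col(A)) = number of pivot columns = 3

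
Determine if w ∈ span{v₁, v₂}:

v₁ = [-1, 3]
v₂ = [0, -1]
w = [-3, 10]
Yes

Form the augmented matrix and row-reduce:
[v₁|v₂|w] = 
  [ -1,   0,  -3]
  [  3,  -1,  10]
R2 → R2 + (3)·R1
REF = 
  [ -1,   0,  -3]
  [  0,  -1,   1]

No row of the form [0 0 | nonzero], so the system is consistent. Back-substitution gives c₁ = 3, c₂ = -1: w = (3)·v₁ + (-1)·v₂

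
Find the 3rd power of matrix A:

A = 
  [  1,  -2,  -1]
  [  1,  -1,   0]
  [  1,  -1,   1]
A² = A·A:
A²[1,1] = (1)(1) + (-2)(1) + (-1)(1) = -2
A²[1,2] = (1)(-2) + (-2)(-1) + (-1)(-1) = 1
A²[1,3] = (1)(-1) + (-2)(0) + (-1)(1) = -2
A²[2,1] = (1)(1) + (-1)(1) + (0)(1) = 0
A²[2,2] = (1)(-2) + (-1)(-1) + (0)(-1) = -1
A²[2,3] = (1)(-1) + (-1)(0) + (0)(1) = -1
A²[3,1] = (1)(1) + (-1)(1) + (1)(1) = 1
A²[3,2] = (1)(-2) + (-1)(-1) + (1)(-1) = -2
A²[3,3] = (1)(-1) + (-1)(0) + (1)(1) = 0
A² = 
  [ -2,   1,  -2]
  [  0,  -1,  -1]
  [  1,  -2,   0]

A^3 = A^2·A:
A^3[1,1] = (-2)(1) + (1)(1) + (-2)(1) = -3
A^3[1,2] = (-2)(-2) + (1)(-1) + (-2)(-1) = 5
A^3[1,3] = (-2)(-1) + (1)(0) + (-2)(1) = 0
A^3[2,1] = (0)(1) + (-1)(1) + (-1)(1) = -2
A^3[2,2] = (0)(-2) + (-1)(-1) + (-1)(-1) = 2
A^3[2,3] = (0)(-1) + (-1)(0) + (-1)(1) = -1
A^3[3,1] = (1)(1) + (-2)(1) + (0)(1) = -1
A^3[3,2] = (1)(-2) + (-2)(-1) + (0)(-1) = 0
A^3[3,3] = (1)(-1) + (-2)(0) + (0)(1) = -1
A^3 = 
  [ -3,   5,   0]
  [ -2,   2,  -1]
  [ -1,   0,  -1]

Therefore
A^3 = 
  [ -3,   5,   0]
  [ -2,   2,  -1]
  [ -1,   0,  -1]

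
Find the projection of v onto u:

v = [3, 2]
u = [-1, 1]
v·u = (3)(-1) + (2)(1) = -1
u·u = (-1)² + (1)² = 2
proj_u(v) = (v·u / u·u) × u = (-1/2) × u

proj_u(v) = [1/2, -1/2]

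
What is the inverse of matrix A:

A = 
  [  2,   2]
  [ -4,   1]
det(A) = (2)(1) - (2)(-4) = 10
For a 2×2 matrix, A⁻¹ = (1/det(A)) · [[d, -b], [-c, a]]
    = (1/10) · [[1, -2], [4, 2]]

A⁻¹ = 
  [1/10, -1/5]
  [ 2/5,  1/5]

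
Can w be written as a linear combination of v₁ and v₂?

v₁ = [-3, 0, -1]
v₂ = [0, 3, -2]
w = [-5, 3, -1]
No

Form the augmented matrix and row-reduce:
[v₁|v₂|w] = 
  [ -3,   0,  -5]
  [  0,   3,   3]
  [ -1,  -2,  -1]
R3 → R3 - (1/3)·R1
R3 → R3 + (2/3)·R2
REF = 
  [ -3,   0,  -5]
  [  0,   3,   3]
  [  0,   0, 8/3]

Row 3 reads [0 0 | 8/3], i.e. 0 = 8/3, so the system is inconsistent and w ∉ span{v₁, v₂}.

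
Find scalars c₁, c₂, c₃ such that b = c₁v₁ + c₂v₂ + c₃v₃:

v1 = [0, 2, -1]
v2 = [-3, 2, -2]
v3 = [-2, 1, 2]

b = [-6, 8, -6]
c1 = 2, c2 = 2, c3 = 0

b = 2·v1 + 2·v2 + 0·v3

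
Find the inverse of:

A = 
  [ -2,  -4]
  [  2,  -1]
det(A) = (-2)(-1) - (-4)(2) = 10
For a 2×2 matrix, A⁻¹ = (1/det(A)) · [[d, -b], [-c, a]]
    = (1/10) · [[-1, 4], [-2, -2]]

A⁻¹ = 
  [-1/10,   2/5]
  [ -1/5,  -1/5]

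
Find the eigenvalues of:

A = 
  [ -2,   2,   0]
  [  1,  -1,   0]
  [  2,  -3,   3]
λ = 0, 3, -3

Characteristic polynomial: det(λI - A) = λ³ - 9λ
The constant term is 0, so λ = 0 is a root: p(λ) = λ(λ² - 9)
λ² - 9 = (λ + 3)(λ - 3)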